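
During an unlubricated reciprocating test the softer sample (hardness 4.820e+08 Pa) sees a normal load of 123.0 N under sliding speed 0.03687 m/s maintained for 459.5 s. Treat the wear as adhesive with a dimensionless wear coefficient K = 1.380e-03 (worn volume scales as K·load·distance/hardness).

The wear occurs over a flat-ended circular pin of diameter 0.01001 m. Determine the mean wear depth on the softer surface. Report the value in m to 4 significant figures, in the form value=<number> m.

Intermediate values are shown rounded. All working math maintains full precision. Rounded just once to four significant figures.
Sliding distance L = v·t = 0.03687 m/s × 459.5 s = 16.94 m.
Contact area A = π·d²/4 = π·(0.01001 m)²/4 = 7.870e-05 m².
Restated in SI base units: W = 123.0 N, H = 4.820e+08 Pa, K = 1.380e-03.
Volume removed: V = K·W·L/H = 1.380e-03 · 123.0 · 16.94 / 4.820e+08 = 5.966e-09 m³.
Average depth h = V/A = 5.966e-09 / 7.870e-05 = 7.581e-05 m.

value=7.581e-05 m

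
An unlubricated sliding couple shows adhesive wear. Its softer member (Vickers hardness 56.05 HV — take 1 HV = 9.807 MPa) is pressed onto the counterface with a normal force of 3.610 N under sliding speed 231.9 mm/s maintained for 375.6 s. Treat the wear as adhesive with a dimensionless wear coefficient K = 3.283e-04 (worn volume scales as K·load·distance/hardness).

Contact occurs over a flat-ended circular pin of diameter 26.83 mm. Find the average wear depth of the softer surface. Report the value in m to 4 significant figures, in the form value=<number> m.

value=3.322e-07 m

The intermediates are shown rounded; all working math runs at exact precision. Rounded once at the end: 4 significant digits.
Convert: Sliding speed v = 231.9 mm/s = 0.2319 m/s. The distance L = v·t = 0.2319 m/s × 375.6 s = 87.10 m.
Convert: Hardness H = 56.05 HV × 9.807 MPa/HV = 549.7 MPa = 5.497e+08 Pa.
Convert: Pin diameter d = 26.83 mm = 0.02683 m. Contact area A = π·d²/4 = π·(0.02683 m)²/4 = 5.654e-04 m².
SI base units throughout: W = 3.610 N, H = 5.497e+08 Pa, K = 3.283e-04.
The Archard volume V = K·W·L/H = 3.283e-04 · 3.610 · 87.10 / 5.497e+08 = 1.878e-10 m³.
Average depth h = V/A = 1.878e-10 / 5.654e-04 = 3.322e-07 m.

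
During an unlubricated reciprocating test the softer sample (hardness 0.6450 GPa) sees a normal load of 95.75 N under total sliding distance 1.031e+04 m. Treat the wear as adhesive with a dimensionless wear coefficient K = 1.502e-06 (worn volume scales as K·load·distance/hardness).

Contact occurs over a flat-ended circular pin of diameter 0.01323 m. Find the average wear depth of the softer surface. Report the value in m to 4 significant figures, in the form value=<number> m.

value=1.672e-05 m

All working math holds exact precision — shown intermediates are rounded; one last rounding to four significant digits.
Convert: Hardness H = 0.6450 GPa = 6.450e+08 Pa.
Convert: Contact area A = π·d²/4 = π·(0.01323 m)²/4 = 1.375e-04 m².
Expressed in SI base units: W = 95.75 N, H = 6.450e+08 Pa, K = 1.502e-06.
The Archard volume V = K·W·L/H = 1.502e-06 · 95.75 · 1.031e+04 / 6.450e+08 = 2.299e-09 m³.
Depth h = V/A = 2.299e-09 / 1.375e-04 = 1.672e-05 m.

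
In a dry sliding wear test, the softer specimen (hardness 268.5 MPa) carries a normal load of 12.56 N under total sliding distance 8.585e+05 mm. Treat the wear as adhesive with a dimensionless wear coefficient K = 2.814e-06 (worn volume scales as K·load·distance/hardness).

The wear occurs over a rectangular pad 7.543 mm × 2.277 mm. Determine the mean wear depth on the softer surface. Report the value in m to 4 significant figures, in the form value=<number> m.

Intermediates are shown rounded, and every step runs at exact precision, and one last rounding to four significant digits.
Convert: Path length L = 8.585e+05 mm = 858.5 m.
Convert: Hardness H = 268.5 MPa = 2.685e+08 Pa.
Convert: Pad sides 7.543 mm × 2.277 mm = 0.007543 m × 0.002277 m. Contact area A = 0.007543 m × 0.002277 m = 1.718e-05 m².
SI base units throughout: W = 12.56 N, H = 2.685e+08 Pa, K = 2.814e-06.
Archard relation: V = K·W·L/H = 2.814e-06 · 12.56 · 858.5 / 2.685e+08 = 1.130e-10 m³.
Mean wear depth h = V/A = 1.130e-10 / 1.718e-05 = 6.580e-06 m.

value=6.580e-06 m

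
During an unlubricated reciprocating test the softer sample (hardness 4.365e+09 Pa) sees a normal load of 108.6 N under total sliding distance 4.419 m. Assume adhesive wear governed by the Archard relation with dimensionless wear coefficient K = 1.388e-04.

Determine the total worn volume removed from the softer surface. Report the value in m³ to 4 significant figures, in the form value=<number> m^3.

All working math keeps exact precision. Shown intermediates are rounded; rounded just once to four significant figures.
Collected in SI base units: W = 108.6 N, H = 4.365e+09 Pa, K = 1.388e-04.
Wear volume V = K·W·L/H = 1.388e-04 · 108.6 · 4.419 / 4.365e+09 = 1.526e-11 m³.

value=1.526e-11 m^3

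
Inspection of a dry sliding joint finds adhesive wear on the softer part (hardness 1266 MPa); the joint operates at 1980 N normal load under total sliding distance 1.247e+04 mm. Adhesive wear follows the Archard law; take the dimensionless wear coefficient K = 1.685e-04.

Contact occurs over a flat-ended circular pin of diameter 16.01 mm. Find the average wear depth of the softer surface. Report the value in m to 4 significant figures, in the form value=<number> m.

Shown intermediates are rounded. Each operation keeps exact precision; rounded once at the end: four significant digits.
Convert: Sliding distance L = 1.247e+04 mm = 12.47 m.
Convert: Hardness H = 1266 MPa = 1.266e+09 Pa.
Convert: Pin diameter d = 16.01 mm = 0.01601 m. Contact area A = π·d²/4 = π·(0.01601 m)²/4 = 2.013e-04 m².
In SI base units, W = 1980 N, H = 1.266e+09 Pa, K = 1.685e-04.
Archard relation: V = K·W·L/H = 1.685e-04 · 1980 · 12.47 / 1.266e+09 = 3.286e-09 m³.
Mean depth h = V/A = 3.286e-09 / 2.013e-04 = 1.632e-05 m.

value=1.632e-05 m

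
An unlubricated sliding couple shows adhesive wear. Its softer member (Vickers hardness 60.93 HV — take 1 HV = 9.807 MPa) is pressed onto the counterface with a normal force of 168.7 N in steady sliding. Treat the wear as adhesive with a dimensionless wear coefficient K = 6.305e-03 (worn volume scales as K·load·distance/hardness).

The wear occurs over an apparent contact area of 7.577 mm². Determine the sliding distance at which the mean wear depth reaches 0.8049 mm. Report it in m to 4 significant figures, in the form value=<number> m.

value=3.426 m

Intermediate values appear rounded. All arithmetic maintains exact precision, and one last rounding: four significant figures.
Convert: Hardness H = 60.93 HV × 9.807 MPa/HV = 597.5 MPa = 5.975e+08 Pa.
Convert: Contact area A = 7.577 mm² = 7.577e-06 m².
Convert: Depth limit h_lim = 0.8049 mm = 8.049e-04 m.
Restated in SI base units: W = 168.7 N, H = 5.975e+08 Pa, K = 6.305e-03.
At the depth limit, V_lim = h_lim·A = 8.049e-04 · 7.577e-06 = 6.099e-09 m³.
Inverting, life L = V_lim·H/(K·W) = 6.099e-09 · 5.975e+08 / (6.305e-03 · 168.7) = 3.426 m.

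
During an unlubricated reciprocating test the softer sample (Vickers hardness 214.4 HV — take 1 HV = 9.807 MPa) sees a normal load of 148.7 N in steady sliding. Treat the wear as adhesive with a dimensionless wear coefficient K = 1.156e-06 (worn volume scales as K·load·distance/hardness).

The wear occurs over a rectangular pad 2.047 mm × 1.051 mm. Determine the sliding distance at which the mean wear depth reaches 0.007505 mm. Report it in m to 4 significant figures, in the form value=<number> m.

Intermediates are shown rounded. The computation holds exact precision, and rounded just once: four significant figures.
Hardness H = 214.4 HV × 9.807 MPa/HV = 2103 MPa = 2.103e+09 Pa.
Pad sides 2.047 mm × 1.051 mm = 0.002047 m × 0.001051 m. Contact area A = 0.002047 m × 0.001051 m = 2.151e-06 m².
Depth limit h_lim = 0.007505 mm = 7.505e-06 m.
SI base units throughout: W = 148.7 N, H = 2.103e+09 Pa, K = 1.156e-06.
Wearable volume V_lim = h_lim·A = 7.505e-06 · 2.151e-06 = 1.615e-11 m³.
Life L = V_lim·H/(K·W) = 1.615e-11 · 2.103e+09 / (1.156e-06 · 148.7) = 197.5 m.

value=197.5 m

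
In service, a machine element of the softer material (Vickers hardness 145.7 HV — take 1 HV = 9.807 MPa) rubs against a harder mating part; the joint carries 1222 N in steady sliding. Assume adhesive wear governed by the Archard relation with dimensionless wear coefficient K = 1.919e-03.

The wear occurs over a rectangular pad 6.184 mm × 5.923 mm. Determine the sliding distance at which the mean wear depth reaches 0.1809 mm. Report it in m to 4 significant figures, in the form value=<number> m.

value=4.037 m

Intermediate values are displayed rounded — all working math maintains full precision, and a lone final rounding: 4 significant digits.
Convert: Hardness H = 145.7 HV × 9.807 MPa/HV = 1429 MPa = 1.429e+09 Pa.
Convert: Pad sides 6.184 mm × 5.923 mm = 0.006184 m × 0.005923 m. Contact area A = 0.006184 m × 0.005923 m = 3.663e-05 m².
Convert: Depth limit h_lim = 0.1809 mm = 1.809e-04 m.
In SI base units: W = 1222 N, H = 1.429e+09 Pa, K = 1.919e-03.
At the depth limit, V_lim = h_lim·A = 1.809e-04 · 3.663e-05 = 6.626e-09 m³.
Thus life L = V_lim·H/(K·W) = 6.626e-09 · 1.429e+09 / (1.919e-03 · 1222) = 4.037 m.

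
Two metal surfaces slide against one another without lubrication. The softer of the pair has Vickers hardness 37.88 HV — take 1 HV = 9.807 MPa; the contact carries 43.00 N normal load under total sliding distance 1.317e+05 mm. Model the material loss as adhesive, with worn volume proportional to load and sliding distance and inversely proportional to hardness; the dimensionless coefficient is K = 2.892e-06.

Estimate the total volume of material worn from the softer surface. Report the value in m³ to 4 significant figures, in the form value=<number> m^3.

value=4.409e-11 m^3

Printed values are rounded, and the algebra keeps full float precision; one final rounding to four significant figures.
Convert: Path length L = 1.317e+05 mm = 131.7 m.
Convert: Hardness H = 37.88 HV × 9.807 MPa/HV = 371.5 MPa = 3.715e+08 Pa.
In SI base units: W = 43.00 N, H = 3.715e+08 Pa, K = 2.892e-06.
Archard volume V = K·W·L/H = 2.892e-06 · 43.00 · 131.7 / 3.715e+08 = 4.409e-11 m³.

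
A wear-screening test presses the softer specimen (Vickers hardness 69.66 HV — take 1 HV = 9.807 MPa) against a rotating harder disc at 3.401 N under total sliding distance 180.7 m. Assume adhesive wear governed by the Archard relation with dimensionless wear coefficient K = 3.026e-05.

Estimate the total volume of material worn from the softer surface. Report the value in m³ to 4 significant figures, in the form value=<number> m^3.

value=2.722e-11 m^3

All arithmetic keeps full precision. Intermediates are printed rounded — rounded once at the end: 4 significant figures.
Convert: Hardness H = 69.66 HV × 9.807 MPa/HV = 683.2 MPa = 6.832e+08 Pa.
In SI base units, W = 3.401 N, H = 6.832e+08 Pa, K = 3.026e-05.
The Archard volume V = K·W·L/H = 3.026e-05 · 3.401 · 180.7 / 6.832e+08 = 2.722e-11 m³.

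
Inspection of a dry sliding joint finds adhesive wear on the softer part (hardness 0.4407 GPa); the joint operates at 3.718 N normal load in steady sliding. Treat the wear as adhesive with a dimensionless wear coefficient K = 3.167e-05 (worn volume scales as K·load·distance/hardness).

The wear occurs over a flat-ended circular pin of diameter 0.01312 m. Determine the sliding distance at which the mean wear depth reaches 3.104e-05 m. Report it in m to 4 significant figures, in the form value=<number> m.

value=1.571e+04 m

Every step keeps exact precision. The intermediates are shown rounded, and a lone final rounding: four significant digits.
Hardness H = 0.4407 GPa = 4.407e+08 Pa.
Contact area A = π·d²/4 = π·(0.01312 m)²/4 = 1.352e-04 m².
As SI base values: W = 3.718 N, H = 4.407e+08 Pa, K = 3.167e-05.
At the depth limit, V_lim = h_lim·A = 3.104e-05 · 1.352e-04 = 4.196e-09 m³.
Thus life L = V_lim·H/(K·W) = 4.196e-09 · 4.407e+08 / (3.167e-05 · 3.718) = 1.571e+04 m.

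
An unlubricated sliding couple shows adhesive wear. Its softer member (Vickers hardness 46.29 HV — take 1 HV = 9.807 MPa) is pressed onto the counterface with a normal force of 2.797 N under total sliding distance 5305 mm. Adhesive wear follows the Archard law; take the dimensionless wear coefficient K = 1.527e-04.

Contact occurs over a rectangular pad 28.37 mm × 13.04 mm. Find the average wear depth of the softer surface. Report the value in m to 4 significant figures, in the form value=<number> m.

value=1.349e-08 m

The intermediates appear rounded; all working math maintains full float precision, and rounded just once: four significant figures.
Convert: Total distance L = 5305 mm = 5.305 m.
Convert: Hardness H = 46.29 HV × 9.807 MPa/HV = 454.0 MPa = 4.540e+08 Pa.
Convert: Pad sides 28.37 mm × 13.04 mm = 0.02837 m × 0.01304 m. Contact area A = 0.02837 m × 0.01304 m = 3.699e-04 m².
As SI base values: W = 2.797 N, H = 4.540e+08 Pa, K = 1.527e-04.
The Archard volume V = K·W·L/H = 1.527e-04 · 2.797 · 5.305 / 4.540e+08 = 4.991e-12 m³.
Depth h = V/A = 4.991e-12 / 3.699e-04 = 1.349e-08 m.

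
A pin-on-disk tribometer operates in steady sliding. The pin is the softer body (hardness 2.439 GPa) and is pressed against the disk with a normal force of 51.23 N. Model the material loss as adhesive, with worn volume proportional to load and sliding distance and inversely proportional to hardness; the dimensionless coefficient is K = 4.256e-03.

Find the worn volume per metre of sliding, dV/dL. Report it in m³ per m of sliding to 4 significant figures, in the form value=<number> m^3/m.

value=8.940e-11 m^3/m

The intermediates are shown rounded. Every step keeps exact precision — rounded once at the end: four significant figures.
Hardness H = 2.439 GPa = 2.439e+09 Pa.
In SI base units: W = 51.23 N, H = 2.439e+09 Pa, K = 4.256e-03.
Volumetric rate dV/dL = K·W/H (independent of L): 4.256e-03 · 51.23 / 2.439e+09 = 8.940e-11 m³/m.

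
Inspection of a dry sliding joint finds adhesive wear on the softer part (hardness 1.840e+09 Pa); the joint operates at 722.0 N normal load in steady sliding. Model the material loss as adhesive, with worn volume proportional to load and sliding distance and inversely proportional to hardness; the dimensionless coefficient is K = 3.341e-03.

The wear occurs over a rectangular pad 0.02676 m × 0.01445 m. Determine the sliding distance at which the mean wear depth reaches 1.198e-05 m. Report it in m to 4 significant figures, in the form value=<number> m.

value=3.534 m

All working math runs at full precision. Printed values are rounded; one last rounding to four significant figures.
Contact area A = 0.02676 m × 0.01445 m = 3.867e-04 m².
In SI base units: W = 722.0 N, H = 1.840e+09 Pa, K = 3.341e-03.
Allowed volume V_lim = h_lim·A = 1.198e-05 · 3.867e-04 = 4.632e-09 m³.
Life L = V_lim·H/(K·W) = 4.632e-09 · 1.840e+09 / (3.341e-03 · 722.0) = 3.534 m.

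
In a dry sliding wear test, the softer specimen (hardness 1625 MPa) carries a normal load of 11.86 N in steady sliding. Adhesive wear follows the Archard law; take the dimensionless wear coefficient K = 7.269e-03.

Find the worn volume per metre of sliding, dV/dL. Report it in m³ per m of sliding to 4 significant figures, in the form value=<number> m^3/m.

The computation runs at exact precision, and displayed values are rounded — rounded once at the end, at four significant digits.
Convert: Hardness H = 1625 MPa = 1.625e+09 Pa.
Working in SI base units: W = 11.86 N, H = 1.625e+09 Pa, K = 7.269e-03.
Wear rate dV/dL = K·W/H, per unit distance: 7.269e-03 · 11.86 / 1.625e+09 = 5.305e-11 m³/m.

value=5.305e-11 m^3/m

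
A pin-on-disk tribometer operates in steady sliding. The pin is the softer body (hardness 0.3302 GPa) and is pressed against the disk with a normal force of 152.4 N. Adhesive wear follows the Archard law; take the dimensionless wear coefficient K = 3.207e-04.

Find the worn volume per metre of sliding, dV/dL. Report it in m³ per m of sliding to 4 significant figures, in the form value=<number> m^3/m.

value=1.480e-10 m^3/m

Intermediates are printed rounded. All arithmetic keeps exact precision, and rounded just once to 4 significant digits.
Convert: Hardness H = 0.3302 GPa = 3.302e+08 Pa.
In SI base units: W = 152.4 N, H = 3.302e+08 Pa, K = 3.207e-04.
Wear rate dV/dL = K·W/H: 3.207e-04 · 152.4 / 3.302e+08 = 1.480e-10 m³/m.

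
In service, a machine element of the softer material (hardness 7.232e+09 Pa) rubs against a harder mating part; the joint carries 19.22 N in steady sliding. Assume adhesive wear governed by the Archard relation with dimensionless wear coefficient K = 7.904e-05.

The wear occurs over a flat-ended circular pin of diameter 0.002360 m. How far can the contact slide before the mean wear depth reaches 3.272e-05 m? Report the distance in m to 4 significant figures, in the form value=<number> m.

value=681.4 m

Quoted intermediates are rounded; the algebra runs at full float precision, and one final rounding, at 4 significant figures.
Contact area A = π·d²/4 = π·(0.002360 m)²/4 = 4.374e-06 m².
Working in SI base units: W = 19.22 N, H = 7.232e+09 Pa, K = 7.904e-05.
Volume at the limit: V_lim = h_lim·A = 3.272e-05 · 4.374e-06 = 1.431e-10 m³.
Thus life L = V_lim·H/(K·W) = 1.431e-10 · 7.232e+09 / (7.904e-05 · 19.22) = 681.4 m.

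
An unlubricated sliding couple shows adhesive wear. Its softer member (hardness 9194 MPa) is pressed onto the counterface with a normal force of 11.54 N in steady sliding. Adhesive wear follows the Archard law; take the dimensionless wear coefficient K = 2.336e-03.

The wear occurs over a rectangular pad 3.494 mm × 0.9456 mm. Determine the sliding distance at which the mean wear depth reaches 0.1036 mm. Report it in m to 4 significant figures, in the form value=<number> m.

value=116.7 m

Intermediate values are shown rounded, and the computation runs at full float precision. Rounded once at the end: 4 significant digits.
Convert: Hardness H = 9194 MPa = 9.194e+09 Pa.
Convert: Pad sides 3.494 mm × 0.9456 mm = 3.494e-03 m × 9.456e-04 m. Contact area A = 3.494e-03 m × 9.456e-04 m = 3.304e-06 m².
Convert: Depth limit h_lim = 0.1036 mm = 1.036e-04 m.
In SI base units, W = 11.54 N, H = 9.194e+09 Pa, K = 2.336e-03.
At the depth limit, V_lim = h_lim·A = 1.036e-04 · 3.304e-06 = 3.423e-10 m³.
So the life L = V_lim·H/(K·W) = 3.423e-10 · 9.194e+09 / (2.336e-03 · 11.54) = 116.7 m.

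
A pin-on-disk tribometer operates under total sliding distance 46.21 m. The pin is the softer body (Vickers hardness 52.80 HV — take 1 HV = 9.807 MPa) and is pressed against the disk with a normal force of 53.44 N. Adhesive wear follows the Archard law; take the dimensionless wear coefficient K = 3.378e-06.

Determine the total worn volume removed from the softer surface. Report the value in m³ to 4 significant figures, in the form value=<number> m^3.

value=1.611e-11 m^3

Every step carries full precision; intermediate values are shown rounded — one final rounding: four significant figures.
Convert: Hardness H = 52.80 HV × 9.807 MPa/HV = 517.8 MPa = 5.178e+08 Pa.
In SI base units, W = 53.44 N, H = 5.178e+08 Pa, K = 3.378e-06.
Archard relation: V = K·W·L/H = 3.378e-06 · 53.44 · 46.21 / 5.178e+08 = 1.611e-11 m³.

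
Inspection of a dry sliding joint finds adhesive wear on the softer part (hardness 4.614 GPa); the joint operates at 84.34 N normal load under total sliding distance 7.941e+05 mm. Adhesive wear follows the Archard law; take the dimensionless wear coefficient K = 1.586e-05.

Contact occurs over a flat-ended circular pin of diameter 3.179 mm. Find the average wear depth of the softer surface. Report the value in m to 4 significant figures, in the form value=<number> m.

Intermediate values are displayed rounded. Each operation maintains exact precision; one final rounding, at 4 significant digits.
Convert: Path length L = 7.941e+05 mm = 794.1 m.
Convert: Hardness H = 4.614 GPa = 4.614e+09 Pa.
Convert: Pin diameter d = 3.179 mm = 0.003179 m. Contact area A = π·d²/4 = π·(0.003179 m)²/4 = 7.937e-06 m².
As SI base values: W = 84.34 N, H = 4.614e+09 Pa, K = 1.586e-05.
Archard relation: V = K·W·L/H = 1.586e-05 · 84.34 · 794.1 / 4.614e+09 = 2.302e-10 m³.
Wear depth h = V/A = 2.302e-10 / 7.937e-06 = 2.900e-05 m.

value=2.900e-05 m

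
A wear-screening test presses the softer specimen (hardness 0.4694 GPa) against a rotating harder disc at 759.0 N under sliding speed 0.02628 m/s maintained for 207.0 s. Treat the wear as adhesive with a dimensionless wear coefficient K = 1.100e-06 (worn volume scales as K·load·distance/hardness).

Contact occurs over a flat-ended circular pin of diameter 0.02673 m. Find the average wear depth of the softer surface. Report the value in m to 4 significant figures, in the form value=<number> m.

The computation maintains exact precision, and the intermediates are displayed rounded, and a lone final rounding to four significant digits.
Distance covered L = v·t = 0.02628 m/s × 207.0 s = 5.440 m.
Hardness H = 0.4694 GPa = 4.694e+08 Pa.
Contact area A = π·d²/4 = π·(0.02673 m)²/4 = 5.612e-04 m².
SI base units throughout: W = 759.0 N, H = 4.694e+08 Pa, K = 1.100e-06.
Worn volume V = K·W·L/H = 1.100e-06 · 759.0 · 5.440 / 4.694e+08 = 9.676e-12 m³.
Depth of wear h = V/A = 9.676e-12 / 5.612e-04 = 1.724e-08 m.

value=1.724e-08 m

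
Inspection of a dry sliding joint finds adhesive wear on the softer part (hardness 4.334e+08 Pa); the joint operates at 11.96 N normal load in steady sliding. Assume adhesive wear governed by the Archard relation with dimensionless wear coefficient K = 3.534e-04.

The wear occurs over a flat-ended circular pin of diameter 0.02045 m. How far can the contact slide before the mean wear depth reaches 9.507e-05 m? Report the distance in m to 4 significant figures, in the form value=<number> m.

value=3202 m

Intermediate values appear rounded; all arithmetic runs at full precision; rounded once at the end, at four significant digits.
Contact area A = π·d²/4 = π·(0.02045 m)²/4 = 3.285e-04 m².
Collected in SI base units: W = 11.96 N, H = 4.334e+08 Pa, K = 3.534e-04.
Limit volume V_lim = h_lim·A = 9.507e-05 · 3.285e-04 = 3.123e-08 m³.
Life L = V_lim·H/(K·W) = 3.123e-08 · 4.334e+08 / (3.534e-04 · 11.96) = 3202 m.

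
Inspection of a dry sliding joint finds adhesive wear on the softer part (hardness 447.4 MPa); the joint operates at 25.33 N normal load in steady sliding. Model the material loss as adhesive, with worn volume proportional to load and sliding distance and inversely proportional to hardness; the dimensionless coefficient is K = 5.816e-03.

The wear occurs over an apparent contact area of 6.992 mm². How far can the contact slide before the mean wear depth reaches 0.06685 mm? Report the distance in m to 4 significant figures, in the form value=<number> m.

Every step holds exact precision — printed values are rounded; rounded just once, at 4 significant digits.
Convert: Hardness H = 447.4 MPa = 4.474e+08 Pa.
Convert: Contact area A = 6.992 mm² = 6.992e-06 m².
Convert: Depth limit h_lim = 0.06685 mm = 6.685e-05 m.
As SI base values: W = 25.33 N, H = 4.474e+08 Pa, K = 5.816e-03.
Limit volume V_lim = h_lim·A = 6.685e-05 · 6.992e-06 = 4.674e-10 m³.
Thus life L = V_lim·H/(K·W) = 4.674e-10 · 4.474e+08 / (5.816e-03 · 25.33) = 1.420 m.

value=1.420 m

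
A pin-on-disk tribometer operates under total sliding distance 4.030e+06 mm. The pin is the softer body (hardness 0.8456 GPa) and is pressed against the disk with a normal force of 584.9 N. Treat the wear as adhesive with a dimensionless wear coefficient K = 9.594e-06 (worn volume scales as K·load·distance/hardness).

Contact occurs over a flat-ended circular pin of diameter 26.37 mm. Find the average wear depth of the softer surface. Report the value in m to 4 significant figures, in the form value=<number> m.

value=4.897e-05 m

Every step holds exact precision, and quoted intermediates are rounded; one final rounding: four significant digits.
Convert: Path length L = 4.030e+06 mm = 4030 m.
Convert: Hardness H = 0.8456 GPa = 8.456e+08 Pa.
Convert: Pin diameter d = 26.37 mm = 0.02637 m. Contact area A = π·d²/4 = π·(0.02637 m)²/4 = 5.461e-04 m².
Collected in SI base units: W = 584.9 N, H = 8.456e+08 Pa, K = 9.594e-06.
By Archard's law, V = K·W·L/H = 9.594e-06 · 584.9 · 4030 / 8.456e+08 = 2.674e-08 m³.
Mean depth h = V/A = 2.674e-08 / 5.461e-04 = 4.897e-05 m.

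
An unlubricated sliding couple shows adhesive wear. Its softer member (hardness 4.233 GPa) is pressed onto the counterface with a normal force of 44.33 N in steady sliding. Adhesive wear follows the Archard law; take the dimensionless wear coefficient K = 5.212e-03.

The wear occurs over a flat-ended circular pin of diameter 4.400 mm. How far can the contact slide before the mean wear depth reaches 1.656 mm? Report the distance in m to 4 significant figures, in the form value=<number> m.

value=461.3 m

Intermediate values are shown rounded — each operation carries full float precision; a lone final rounding: four significant digits.
Convert: Hardness H = 4.233 GPa = 4.233e+09 Pa.
Convert: Pin diameter d = 4.400 mm = 0.004400 m. Contact area A = π·d²/4 = π·(0.004400 m)²/4 = 1.521e-05 m².
Convert: Depth limit h_lim = 1.656 mm = 0.001656 m.
Collected in SI base units: W = 44.33 N, H = 4.233e+09 Pa, K = 5.212e-03.
Wearable volume V_lim = h_lim·A = 0.001656 · 1.521e-05 = 2.518e-08 m³.
Life L = V_lim·H/(K·W) = 2.518e-08 · 4.233e+09 / (5.212e-03 · 44.33) = 461.3 m.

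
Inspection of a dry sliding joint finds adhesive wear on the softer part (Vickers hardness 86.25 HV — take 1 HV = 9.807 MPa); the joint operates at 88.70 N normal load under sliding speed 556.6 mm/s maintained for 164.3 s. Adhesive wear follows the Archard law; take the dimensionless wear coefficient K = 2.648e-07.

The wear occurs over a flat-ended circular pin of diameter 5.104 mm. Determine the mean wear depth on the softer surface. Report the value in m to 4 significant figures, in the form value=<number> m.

value=1.241e-07 m

Every step carries full precision, and the intermediates appear rounded — rounded once at the end to 4 significant digits.
Convert: Sliding speed v = 556.6 mm/s = 0.5566 m/s. Distance covered L = v·t = 0.5566 m/s × 164.3 s = 91.45 m.
Convert: Hardness H = 86.25 HV × 9.807 MPa/HV = 845.9 MPa = 8.459e+08 Pa.
Convert: Pin diameter d = 5.104 mm = 0.005104 m. Contact area A = π·d²/4 = π·(0.005104 m)²/4 = 2.046e-05 m².
Collected in SI base units: W = 88.70 N, H = 8.459e+08 Pa, K = 2.648e-07.
The Archard volume V = K·W·L/H = 2.648e-07 · 88.70 · 91.45 / 8.459e+08 = 2.539e-12 m³.
Average depth h = V/A = 2.539e-12 / 2.046e-05 = 1.241e-07 m.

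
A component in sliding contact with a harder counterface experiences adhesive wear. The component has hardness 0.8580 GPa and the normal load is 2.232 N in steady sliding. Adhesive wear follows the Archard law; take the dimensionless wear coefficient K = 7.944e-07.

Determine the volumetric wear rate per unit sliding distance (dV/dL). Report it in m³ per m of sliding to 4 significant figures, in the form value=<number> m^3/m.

value=2.067e-15 m^3/m

Intermediates are printed rounded. Every step holds exact precision; one last rounding to four significant figures.
Convert: Hardness H = 0.8580 GPa = 8.580e+08 Pa.
Collected in SI base units: W = 2.232 N, H = 8.580e+08 Pa, K = 7.944e-07.
The wear rate dV/dL = K·W/H (no L dependence): 7.944e-07 · 2.232 / 8.580e+08 = 2.067e-15 m³/m.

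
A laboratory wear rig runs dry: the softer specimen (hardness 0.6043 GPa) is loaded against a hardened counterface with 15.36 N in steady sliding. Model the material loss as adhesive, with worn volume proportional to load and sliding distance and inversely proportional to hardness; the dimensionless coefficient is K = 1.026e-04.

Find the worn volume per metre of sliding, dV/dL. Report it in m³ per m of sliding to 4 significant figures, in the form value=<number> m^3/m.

value=2.608e-12 m^3/m

All arithmetic runs at full precision. Quoted intermediates are rounded. Rounded just once: four significant figures.
Convert: Hardness H = 0.6043 GPa = 6.043e+08 Pa.
Restated in SI base units: W = 15.36 N, H = 6.043e+08 Pa, K = 1.026e-04.
Sliding wear rate dV/dL = K·W/H, so: 1.026e-04 · 15.36 / 6.043e+08 = 2.608e-12 m³/m.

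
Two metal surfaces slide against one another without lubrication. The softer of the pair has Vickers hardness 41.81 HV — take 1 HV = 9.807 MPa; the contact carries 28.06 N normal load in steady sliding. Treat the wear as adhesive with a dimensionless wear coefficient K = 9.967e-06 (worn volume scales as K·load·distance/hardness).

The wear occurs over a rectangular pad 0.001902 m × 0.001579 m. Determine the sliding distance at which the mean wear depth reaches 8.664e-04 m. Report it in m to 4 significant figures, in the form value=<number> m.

value=3815 m

Shown intermediates are rounded — each operation carries full float precision — a lone final rounding to four significant figures.
Hardness H = 41.81 HV × 9.807 MPa/HV = 410.0 MPa = 4.100e+08 Pa.
Contact area A = 0.001902 m × 0.001579 m = 3.003e-06 m².
In SI base units, W = 28.06 N, H = 4.100e+08 Pa, K = 9.967e-06.
Permissible volume V_lim = h_lim·A = 8.664e-04 · 3.003e-06 = 2.602e-09 m³.
Thus life L = V_lim·H/(K·W) = 2.602e-09 · 4.100e+08 / (9.967e-06 · 28.06) = 3815 m.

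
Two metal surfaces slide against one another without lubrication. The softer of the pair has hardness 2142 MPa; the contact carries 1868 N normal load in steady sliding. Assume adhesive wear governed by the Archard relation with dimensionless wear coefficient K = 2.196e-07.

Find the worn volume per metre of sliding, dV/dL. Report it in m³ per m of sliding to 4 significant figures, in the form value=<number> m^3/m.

Every step keeps exact precision, and shown intermediates are rounded. Rounded just once to four significant figures.
Hardness H = 2142 MPa = 2.142e+09 Pa.
Collected in SI base units: W = 1868 N, H = 2.142e+09 Pa, K = 2.196e-07.
Sliding wear rate dV/dL = K·W/H — distance-free: 2.196e-07 · 1868 / 2.142e+09 = 1.915e-13 m³/m.

value=1.915e-13 m^3/m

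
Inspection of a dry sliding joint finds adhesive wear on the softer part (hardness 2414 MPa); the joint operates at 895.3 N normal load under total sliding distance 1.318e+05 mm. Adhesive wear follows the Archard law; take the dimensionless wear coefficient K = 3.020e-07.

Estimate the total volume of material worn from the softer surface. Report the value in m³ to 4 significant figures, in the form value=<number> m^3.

value=1.476e-11 m^3

Printed values are rounded — each operation maintains full float precision; one final rounding to four significant figures.
Total distance L = 1.318e+05 mm = 131.8 m.
Hardness H = 2414 MPa = 2.414e+09 Pa.
Restated in SI base units: W = 895.3 N, H = 2.414e+09 Pa, K = 3.020e-07.
Worn volume V = K·W·L/H = 3.020e-07 · 895.3 · 131.8 / 2.414e+09 = 1.476e-11 m³.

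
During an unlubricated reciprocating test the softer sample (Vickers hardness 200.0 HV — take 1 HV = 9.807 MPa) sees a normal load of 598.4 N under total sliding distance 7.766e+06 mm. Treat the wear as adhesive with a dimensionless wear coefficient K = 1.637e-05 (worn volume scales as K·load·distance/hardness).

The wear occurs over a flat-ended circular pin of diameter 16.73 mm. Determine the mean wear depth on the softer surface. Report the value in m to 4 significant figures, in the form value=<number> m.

value=1.764e-04 m

Quoted intermediates are rounded, and every step keeps exact precision, and a lone final rounding, at 4 significant digits.
Convert: Distance covered L = 7.766e+06 mm = 7766 m.
Convert: Hardness H = 200.0 HV × 9.807 MPa/HV = 1961 MPa = 1.961e+09 Pa.
Convert: Pin diameter d = 16.73 mm = 0.01673 m. Contact area A = π·d²/4 = π·(0.01673 m)²/4 = 2.198e-04 m².
Working in SI base units: W = 598.4 N, H = 1.961e+09 Pa, K = 1.637e-05.
By Archard's law, V = K·W·L/H = 1.637e-05 · 598.4 · 7766 / 1.961e+09 = 3.879e-08 m³.
Wear depth h = V/A = 3.879e-08 / 2.198e-04 = 1.764e-04 m.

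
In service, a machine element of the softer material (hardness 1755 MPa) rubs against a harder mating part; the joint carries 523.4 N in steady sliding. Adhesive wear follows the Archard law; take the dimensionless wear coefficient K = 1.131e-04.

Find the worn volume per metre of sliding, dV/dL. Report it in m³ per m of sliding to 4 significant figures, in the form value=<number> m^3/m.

value=3.373e-11 m^3/m

Quoted intermediates are rounded — every step runs at full float precision, and one final rounding: four significant figures.
Hardness H = 1755 MPa = 1.755e+09 Pa.
Collected in SI base units: W = 523.4 N, H = 1.755e+09 Pa, K = 1.131e-04.
Rate of wear dV/dL = K·W/H: 1.131e-04 · 523.4 / 1.755e+09 = 3.373e-11 m³/m.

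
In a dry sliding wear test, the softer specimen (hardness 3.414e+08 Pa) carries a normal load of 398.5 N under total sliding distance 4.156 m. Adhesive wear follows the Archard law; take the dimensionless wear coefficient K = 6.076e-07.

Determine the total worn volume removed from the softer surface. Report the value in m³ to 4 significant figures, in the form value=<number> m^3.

value=2.948e-12 m^3

Each operation runs at full float precision. Quoted intermediates are rounded, and a single final rounding to 4 significant figures.
SI base units throughout: W = 398.5 N, H = 3.414e+08 Pa, K = 6.076e-07.
Apply Archard: V = K·W·L/H = 6.076e-07 · 398.5 · 4.156 / 3.414e+08 = 2.948e-12 m³.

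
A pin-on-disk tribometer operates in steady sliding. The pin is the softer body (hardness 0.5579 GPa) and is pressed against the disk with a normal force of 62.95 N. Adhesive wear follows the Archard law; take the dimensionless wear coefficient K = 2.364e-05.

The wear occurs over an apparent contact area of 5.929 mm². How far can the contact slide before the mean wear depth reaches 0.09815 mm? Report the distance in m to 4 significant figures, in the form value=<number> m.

Intermediates are printed rounded — all working math carries full float precision. Rounded just once to 4 significant figures.
Hardness H = 0.5579 GPa = 5.579e+08 Pa.
Contact area A = 5.929 mm² = 5.929e-06 m².
Depth limit h_lim = 0.09815 mm = 9.815e-05 m.
In SI base units, W = 62.95 N, H = 5.579e+08 Pa, K = 2.364e-05.
Limit volume V_lim = h_lim·A = 9.815e-05 · 5.929e-06 = 5.819e-10 m³.
Life L = V_lim·H/(K·W) = 5.819e-10 · 5.579e+08 / (2.364e-05 · 62.95) = 218.2 m.

value=218.2 m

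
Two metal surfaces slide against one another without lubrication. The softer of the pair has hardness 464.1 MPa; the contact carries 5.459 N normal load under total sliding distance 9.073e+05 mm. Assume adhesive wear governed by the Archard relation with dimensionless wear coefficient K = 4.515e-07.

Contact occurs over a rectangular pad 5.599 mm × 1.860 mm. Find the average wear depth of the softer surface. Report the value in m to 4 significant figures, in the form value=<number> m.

value=4.627e-07 m

Shown intermediates are rounded, and each operation keeps full precision — rounded once at the end: 4 significant digits.
Distance covered L = 9.073e+05 mm = 907.3 m.
Hardness H = 464.1 MPa = 4.641e+08 Pa.
Pad sides 5.599 mm × 1.860 mm = 0.005599 m × 0.001860 m. Contact area A = 0.005599 m × 0.001860 m = 1.041e-05 m².
Working in SI base units: W = 5.459 N, H = 4.641e+08 Pa, K = 4.515e-07.
Volume removed: V = K·W·L/H = 4.515e-07 · 5.459 · 907.3 / 4.641e+08 = 4.818e-12 m³.
Mean wear depth h = V/A = 4.818e-12 / 1.041e-05 = 4.627e-07 m.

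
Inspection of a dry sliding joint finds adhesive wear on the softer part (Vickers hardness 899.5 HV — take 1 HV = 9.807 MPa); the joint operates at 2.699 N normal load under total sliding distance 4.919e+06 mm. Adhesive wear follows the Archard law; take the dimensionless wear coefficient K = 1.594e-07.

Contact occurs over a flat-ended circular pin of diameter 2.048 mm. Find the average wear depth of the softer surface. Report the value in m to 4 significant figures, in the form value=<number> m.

value=7.283e-08 m

Each operation keeps full precision; intermediates are printed rounded; a single final rounding to four significant figures.
Convert: The distance L = 4.919e+06 mm = 4919 m.
Convert: Hardness H = 899.5 HV × 9.807 MPa/HV = 8821 MPa = 8.821e+09 Pa.
Convert: Pin diameter d = 2.048 mm = 0.002048 m. Contact area A = π·d²/4 = π·(0.002048 m)²/4 = 3.294e-06 m².
Expressed in SI base units: W = 2.699 N, H = 8.821e+09 Pa, K = 1.594e-07.
Worn volume V = K·W·L/H = 1.594e-07 · 2.699 · 4919 / 8.821e+09 = 2.399e-13 m³.
Mean depth h = V/A = 2.399e-13 / 3.294e-06 = 7.283e-08 m.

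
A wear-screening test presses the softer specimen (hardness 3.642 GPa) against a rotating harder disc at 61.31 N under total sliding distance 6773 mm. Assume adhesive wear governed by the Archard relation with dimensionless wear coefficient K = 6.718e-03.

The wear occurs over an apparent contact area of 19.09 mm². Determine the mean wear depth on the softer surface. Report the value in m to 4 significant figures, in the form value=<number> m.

The algebra carries full float precision, and intermediate values are printed rounded; rounded once at the end: four significant figures.
Convert: Distance covered L = 6773 mm = 6.773 m.
Convert: Hardness H = 3.642 GPa = 3.642e+09 Pa.
Convert: Contact area A = 19.09 mm² = 1.909e-05 m².
Restated in SI base units: W = 61.31 N, H = 3.642e+09 Pa, K = 6.718e-03.
Archard relation: V = K·W·L/H = 6.718e-03 · 61.31 · 6.773 / 3.642e+09 = 7.660e-10 m³.
Mean wear depth h = V/A = 7.660e-10 / 1.909e-05 = 4.012e-05 m.

value=4.012e-05 m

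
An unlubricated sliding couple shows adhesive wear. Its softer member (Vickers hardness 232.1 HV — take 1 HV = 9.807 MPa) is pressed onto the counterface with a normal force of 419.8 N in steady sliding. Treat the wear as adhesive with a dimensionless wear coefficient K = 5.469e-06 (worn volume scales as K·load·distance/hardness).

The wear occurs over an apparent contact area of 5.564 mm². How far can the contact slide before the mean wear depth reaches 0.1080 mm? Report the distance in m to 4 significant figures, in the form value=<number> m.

value=595.8 m

The intermediates are displayed rounded, and every step runs at exact precision — one final rounding to 4 significant digits.
Hardness H = 232.1 HV × 9.807 MPa/HV = 2276 MPa = 2.276e+09 Pa.
Contact area A = 5.564 mm² = 5.564e-06 m².
Depth limit h_lim = 0.1080 mm = 1.080e-04 m.
Collected in SI base units: W = 419.8 N, H = 2.276e+09 Pa, K = 5.469e-06.
Permissible volume V_lim = h_lim·A = 1.080e-04 · 5.564e-06 = 6.009e-10 m³.
Inverting, life L = V_lim·H/(K·W) = 6.009e-10 · 2.276e+09 / (5.469e-06 · 419.8) = 595.8 m.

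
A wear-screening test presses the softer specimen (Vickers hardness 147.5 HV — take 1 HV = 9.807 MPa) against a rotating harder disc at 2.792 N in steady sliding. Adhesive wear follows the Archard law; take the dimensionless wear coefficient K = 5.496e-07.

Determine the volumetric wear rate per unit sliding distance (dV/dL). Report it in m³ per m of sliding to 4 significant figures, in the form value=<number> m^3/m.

value=1.061e-15 m^3/m

All arithmetic holds exact precision — shown intermediates are rounded, and a single final rounding to four significant digits.
Convert: Hardness H = 147.5 HV × 9.807 MPa/HV = 1447 MPa = 1.447e+09 Pa.
In SI base units: W = 2.792 N, H = 1.447e+09 Pa, K = 5.496e-07.
Volumetric rate dV/dL = K·W/H, so: 5.496e-07 · 2.792 / 1.447e+09 = 1.061e-15 m³/m.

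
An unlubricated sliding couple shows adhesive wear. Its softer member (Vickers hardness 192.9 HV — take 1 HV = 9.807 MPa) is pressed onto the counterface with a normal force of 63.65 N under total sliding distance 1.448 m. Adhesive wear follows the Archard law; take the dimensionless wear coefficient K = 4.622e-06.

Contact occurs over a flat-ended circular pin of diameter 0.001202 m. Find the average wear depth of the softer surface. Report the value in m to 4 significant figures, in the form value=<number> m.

Intermediate values are shown rounded, and each operation maintains full float precision — rounded once at the end: four significant figures.
Convert: Hardness H = 192.9 HV × 9.807 MPa/HV = 1892 MPa = 1.892e+09 Pa.
Convert: Contact area A = π·d²/4 = π·(0.001202 m)²/4 = 1.135e-06 m².
Working in SI base units: W = 63.65 N, H = 1.892e+09 Pa, K = 4.622e-06.
Apply Archard: V = K·W·L/H = 4.622e-06 · 63.65 · 1.448 / 1.892e+09 = 2.252e-13 m³.
Mean depth h = V/A = 2.252e-13 / 1.135e-06 = 1.984e-07 m.

value=1.984e-07 m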